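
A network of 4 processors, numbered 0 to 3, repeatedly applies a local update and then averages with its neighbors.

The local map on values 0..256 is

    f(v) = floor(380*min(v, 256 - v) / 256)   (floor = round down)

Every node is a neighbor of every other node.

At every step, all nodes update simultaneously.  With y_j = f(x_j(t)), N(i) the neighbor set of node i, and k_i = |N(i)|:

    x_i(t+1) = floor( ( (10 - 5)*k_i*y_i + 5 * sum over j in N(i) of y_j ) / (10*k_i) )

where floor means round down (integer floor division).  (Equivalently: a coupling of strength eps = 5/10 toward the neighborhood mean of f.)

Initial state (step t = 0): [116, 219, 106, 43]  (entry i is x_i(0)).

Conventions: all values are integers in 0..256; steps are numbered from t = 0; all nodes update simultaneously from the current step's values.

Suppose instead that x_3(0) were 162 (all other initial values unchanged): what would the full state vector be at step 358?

Answer: [169, 169, 169, 169]
Key observation: The state at step 17, [188, 188, 188, 188], reappears at step 24: the system is in a cycle of period 7 from step 17 on.  Therefore the state at step 358 equals the state at step 17 + ((358 - 17) mod 7) = 22, which is [169, 169, 169, 169].

Derivation:
t=0: [116, 219, 106, 162]
t=1: [144, 105, 139, 133]
t=2: [168, 164, 170, 173]
t=3: [129, 131, 128, 127]
t=4: [187, 186, 188, 187]
t=5: [101, 102, 101, 101]
t=6: [149, 150, 149, 149]
t=7: [157, 157, 157, 157]
t=8: [146, 146, 146, 146]
t=9: [163, 163, 163, 163]
t=10: [138, 138, 138, 138]
t=11: [175, 175, 175, 175]
t=12: [120, 120, 120, 120]
t=13: [178, 178, 178, 178]
t=14: [115, 115, 115, 115]
t=15: [170, 170, 170, 170]
t=16: [127, 127, 127, 127]
t=17: [188, 188, 188, 188]
t=18: [100, 100, 100, 100]
t=19: [148, 148, 148, 148]
t=20: [160, 160, 160, 160]
t=21: [142, 142, 142, 142]
t=22: [169, 169, 169, 169]
t=23: [129, 129, 129, 129]
t=24: [188, 188, 188, 188]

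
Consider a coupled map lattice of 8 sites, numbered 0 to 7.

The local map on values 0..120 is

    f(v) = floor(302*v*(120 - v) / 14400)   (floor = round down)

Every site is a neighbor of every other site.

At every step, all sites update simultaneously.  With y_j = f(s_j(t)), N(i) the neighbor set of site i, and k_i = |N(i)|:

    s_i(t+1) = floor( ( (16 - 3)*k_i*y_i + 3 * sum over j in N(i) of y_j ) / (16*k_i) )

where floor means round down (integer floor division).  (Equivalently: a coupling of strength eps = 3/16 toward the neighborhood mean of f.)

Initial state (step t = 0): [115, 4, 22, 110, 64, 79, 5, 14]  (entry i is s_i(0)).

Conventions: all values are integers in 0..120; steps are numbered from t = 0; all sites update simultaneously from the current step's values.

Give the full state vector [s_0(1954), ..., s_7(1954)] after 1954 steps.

Answer: [72, 72, 72, 72, 72, 72, 72, 72]
Key observation: The state at step 6, [72, 72, 72, 72, 72, 72, 72, 72], reappears at step 7: the system is in a cycle of period 1 from step 6 on.  Therefore the state at step 1954 equals the state at step 6 + ((1954 - 6) mod 1) = 6, which is [72, 72, 72, 72, 72, 72, 72, 72].

Derivation:
t=0: [115, 4, 22, 110, 64, 79, 5, 14]
t=1: [16, 14, 42, 25, 66, 59, 16, 31]
t=2: [38, 35, 64, 49, 69, 70, 38, 56]
t=3: [66, 63, 73, 71, 72, 72, 66, 73]
t=4: [73, 74, 71, 72, 72, 72, 73, 71]
t=5: [71, 71, 71, 71, 71, 71, 71, 71]
t=6: [72, 72, 72, 72, 72, 72, 72, 72]
t=7: [72, 72, 72, 72, 72, 72, 72, 72]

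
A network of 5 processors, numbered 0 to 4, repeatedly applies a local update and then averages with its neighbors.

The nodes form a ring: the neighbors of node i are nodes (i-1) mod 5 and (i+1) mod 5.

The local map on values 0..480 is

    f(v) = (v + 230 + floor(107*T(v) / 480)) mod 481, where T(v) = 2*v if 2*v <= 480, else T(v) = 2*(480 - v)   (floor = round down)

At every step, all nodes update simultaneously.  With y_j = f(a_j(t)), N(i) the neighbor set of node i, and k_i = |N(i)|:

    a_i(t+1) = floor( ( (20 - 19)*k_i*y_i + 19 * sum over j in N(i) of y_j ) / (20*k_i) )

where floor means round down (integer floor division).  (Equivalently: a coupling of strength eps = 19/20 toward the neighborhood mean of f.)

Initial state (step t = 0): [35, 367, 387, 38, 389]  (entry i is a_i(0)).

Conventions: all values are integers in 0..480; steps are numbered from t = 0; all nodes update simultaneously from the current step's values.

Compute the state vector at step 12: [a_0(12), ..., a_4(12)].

Simulating step by step:
t=0: [35, 367, 387, 38, 389]
t=1: [177, 225, 222, 182, 276]
t=2: [89, 38, 44, 88, 13]
t=3: [270, 323, 319, 274, 352]
t=4: [147, 126, 128, 146, 115]
t=5: [405, 427, 425, 407, 439]
t=6: [201, 192, 193, 201, 188]
t=7: [23, 33, 32, 24, 38]
t=8: [279, 269, 270, 279, 264]
t=9: [110, 114, 114, 110, 116]
t=10: [395, 391, 391, 395, 389]
t=11: [178, 179, 179, 178, 180]
t=12: [7, 6, 6, 7, 6]

Answer: [7, 6, 6, 7, 6]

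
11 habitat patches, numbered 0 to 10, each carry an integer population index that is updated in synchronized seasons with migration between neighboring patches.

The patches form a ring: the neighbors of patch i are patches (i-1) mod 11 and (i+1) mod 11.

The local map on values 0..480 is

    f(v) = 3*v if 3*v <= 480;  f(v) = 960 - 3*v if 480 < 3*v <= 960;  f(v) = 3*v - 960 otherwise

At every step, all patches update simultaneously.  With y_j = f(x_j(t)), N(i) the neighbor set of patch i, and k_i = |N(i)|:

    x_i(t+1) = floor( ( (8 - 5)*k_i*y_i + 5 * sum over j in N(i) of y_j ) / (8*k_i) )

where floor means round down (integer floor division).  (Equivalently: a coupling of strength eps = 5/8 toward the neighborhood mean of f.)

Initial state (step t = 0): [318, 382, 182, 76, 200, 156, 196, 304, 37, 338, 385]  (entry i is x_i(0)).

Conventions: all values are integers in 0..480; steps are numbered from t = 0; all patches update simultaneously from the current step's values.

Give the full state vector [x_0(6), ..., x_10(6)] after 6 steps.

Answer: [129, 82, 78, 150, 217, 283, 303, 350, 282, 215, 143]

Derivation:
t=0: [318, 382, 182, 76, 200, 156, 196, 304, 37, 338, 385]
t=1: [121, 201, 284, 327, 352, 404, 300, 168, 73, 115, 91]
t=2: [333, 281, 158, 71, 121, 143, 243, 258, 332, 283, 323]
t=3: [54, 204, 280, 341, 336, 346, 278, 153, 106, 55, 50]
t=4: [216, 218, 173, 76, 62, 83, 215, 310, 314, 208, 158]
t=5: [360, 350, 332, 281, 218, 249, 205, 115, 121, 279, 380]
t=6: [129, 82, 78, 150, 217, 283, 303, 350, 282, 215, 143]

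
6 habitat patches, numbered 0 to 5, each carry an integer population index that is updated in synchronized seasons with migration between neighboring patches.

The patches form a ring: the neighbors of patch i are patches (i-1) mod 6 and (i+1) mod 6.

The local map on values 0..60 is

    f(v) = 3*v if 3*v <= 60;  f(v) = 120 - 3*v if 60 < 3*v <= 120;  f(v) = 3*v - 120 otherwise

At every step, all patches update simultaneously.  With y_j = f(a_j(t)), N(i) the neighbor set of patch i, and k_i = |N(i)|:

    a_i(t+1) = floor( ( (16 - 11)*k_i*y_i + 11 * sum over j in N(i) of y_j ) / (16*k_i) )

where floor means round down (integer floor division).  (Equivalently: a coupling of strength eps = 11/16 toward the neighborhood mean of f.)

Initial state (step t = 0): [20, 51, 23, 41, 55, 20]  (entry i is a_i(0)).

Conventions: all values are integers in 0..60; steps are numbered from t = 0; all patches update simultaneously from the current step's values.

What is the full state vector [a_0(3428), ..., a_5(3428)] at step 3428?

Answer: [12, 12, 12, 12, 12, 12]
Key observation: The state at step 16, [12, 12, 12, 12, 12, 12], reappears at step 18: the system is in a cycle of period 2 from step 16 on.  Therefore the state at step 3428 equals the state at step 16 + ((3428 - 16) mod 2) = 16, which is [12, 12, 12, 12, 12, 12].

Derivation:
t=0: [20, 51, 23, 41, 55, 20]
t=1: [50, 48, 28, 33, 35, 54]
t=2: [32, 30, 26, 24, 26, 28]
t=3: [30, 32, 39, 43, 42, 33]
t=4: [24, 18, 12, 5, 12, 18]
t=5: [52, 45, 34, 29, 34, 45]
t=6: [21, 23, 22, 22, 22, 23]
t=7: [52, 54, 52, 54, 52, 54]
t=8: [40, 37, 40, 37, 40, 37]
t=9: [6, 2, 6, 2, 6, 2]
t=10: [9, 14, 9, 14, 9, 14]
t=11: [37, 31, 37, 31, 37, 31]
t=12: [21, 14, 21, 14, 21, 14]
t=13: [46, 52, 46, 52, 46, 52]
t=14: [30, 23, 30, 23, 30, 23]
t=15: [44, 36, 44, 36, 44, 36]
t=16: [12, 12, 12, 12, 12, 12]
t=17: [36, 36, 36, 36, 36, 36]
t=18: [12, 12, 12, 12, 12, 12]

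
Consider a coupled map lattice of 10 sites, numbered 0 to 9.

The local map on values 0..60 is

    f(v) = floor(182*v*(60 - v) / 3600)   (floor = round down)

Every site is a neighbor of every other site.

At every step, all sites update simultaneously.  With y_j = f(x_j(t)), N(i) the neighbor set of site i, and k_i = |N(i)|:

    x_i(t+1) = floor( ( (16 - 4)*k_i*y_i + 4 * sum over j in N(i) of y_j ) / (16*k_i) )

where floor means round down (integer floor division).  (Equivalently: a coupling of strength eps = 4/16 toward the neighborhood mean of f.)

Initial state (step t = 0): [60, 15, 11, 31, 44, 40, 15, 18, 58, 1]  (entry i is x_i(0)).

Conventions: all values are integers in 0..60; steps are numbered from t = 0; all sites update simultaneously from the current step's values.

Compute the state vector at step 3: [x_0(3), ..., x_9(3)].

Simulating step by step:
t=0: [60, 15, 11, 31, 44, 40, 15, 18, 58, 1]
t=1: [7, 31, 26, 39, 32, 36, 31, 34, 10, 8]
t=2: [23, 42, 42, 39, 42, 41, 42, 42, 28, 25]
t=3: [42, 38, 38, 40, 38, 39, 38, 38, 43, 42]

Answer: [42, 38, 38, 40, 38, 39, 38, 38, 43, 42]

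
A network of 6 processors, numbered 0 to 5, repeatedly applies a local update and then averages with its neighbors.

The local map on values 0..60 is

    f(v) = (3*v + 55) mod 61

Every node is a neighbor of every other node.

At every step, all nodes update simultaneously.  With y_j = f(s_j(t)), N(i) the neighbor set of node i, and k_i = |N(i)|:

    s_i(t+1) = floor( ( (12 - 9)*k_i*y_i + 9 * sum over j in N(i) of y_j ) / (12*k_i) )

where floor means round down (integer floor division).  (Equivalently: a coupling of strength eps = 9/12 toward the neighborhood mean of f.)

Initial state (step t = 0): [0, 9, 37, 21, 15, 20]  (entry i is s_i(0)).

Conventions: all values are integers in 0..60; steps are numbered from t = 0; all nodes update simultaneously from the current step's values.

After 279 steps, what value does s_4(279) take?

Simulating step by step:
t=0: [0, 9, 37, 21, 15, 20]
t=1: [46, 42, 44, 46, 44, 45]
t=2: [15, 20, 14, 15, 14, 14]
t=3: [39, 41, 39, 39, 39, 39]
t=4: [50, 51, 50, 50, 50, 50]
t=5: [22, 22, 22, 22, 22, 22]
t=6: [60, 60, 60, 60, 60, 60]
t=7: [52, 52, 52, 52, 52, 52]
t=8: [28, 28, 28, 28, 28, 28]
t=9: [17, 17, 17, 17, 17, 17]
t=10: [45, 45, 45, 45, 45, 45]
t=11: [7, 7, 7, 7, 7, 7]
t=12: [15, 15, 15, 15, 15, 15]
t=13: [39, 39, 39, 39, 39, 39]
t=14: [50, 50, 50, 50, 50, 50]
t=15: [22, 22, 22, 22, 22, 22]

Answer: s_4(279) = 17
Key observation: The state at step 5, [22, 22, 22, 22, 22, 22], reappears at step 15: the system is in a cycle of period 10 from step 5 on.  Therefore the state at step 279 equals the state at step 5 + ((279 - 5) mod 10) = 9, which is [17, 17, 17, 17, 17, 17].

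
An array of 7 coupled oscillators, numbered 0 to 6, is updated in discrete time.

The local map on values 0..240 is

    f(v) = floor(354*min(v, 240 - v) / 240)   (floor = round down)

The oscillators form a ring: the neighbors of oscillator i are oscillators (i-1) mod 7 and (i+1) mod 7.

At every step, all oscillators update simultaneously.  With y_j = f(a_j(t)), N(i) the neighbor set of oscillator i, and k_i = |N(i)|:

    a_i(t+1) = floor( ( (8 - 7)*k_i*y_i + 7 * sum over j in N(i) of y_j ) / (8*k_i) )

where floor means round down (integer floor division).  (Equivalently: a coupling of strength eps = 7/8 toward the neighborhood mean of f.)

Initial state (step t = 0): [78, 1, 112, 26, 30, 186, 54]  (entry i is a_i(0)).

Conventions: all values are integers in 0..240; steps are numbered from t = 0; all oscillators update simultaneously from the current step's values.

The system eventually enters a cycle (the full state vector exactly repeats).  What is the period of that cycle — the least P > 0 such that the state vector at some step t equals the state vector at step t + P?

Answer: 1
Key observation: The state at step 67, [143, 143, 143, 143, 143, 143, 143], reappears at step 68 — and no state repeats earlier — so the cycle the system enters has period 1.

Derivation:
t=0: [78, 1, 112, 26, 30, 186, 54]
t=1: [49, 122, 37, 96, 56, 63, 94]
t=2: [145, 76, 144, 77, 112, 107, 89]
t=3: [123, 136, 116, 148, 138, 149, 146]
t=4: [148, 169, 147, 157, 136, 142, 151]
t=5: [119, 132, 116, 142, 135, 142, 138]
t=6: [157, 171, 153, 160, 145, 151, 158]
t=7: [111, 122, 111, 132, 126, 130, 125]
t=8: [170, 164, 166, 164, 161, 167, 163]
t=9: [111, 106, 111, 112, 110, 113, 106]
t=10: [156, 162, 160, 162, 165, 159, 163]
t=11: [115, 119, 115, 114, 116, 112, 120]
t=12: [175, 169, 171, 169, 167, 172, 168]
t=13: [103, 98, 103, 104, 102, 105, 98]
t=14: [144, 150, 148, 150, 153, 147, 151]
t=15: [132, 137, 132, 131, 133, 130, 138]
t=16: [151, 158, 155, 158, 160, 154, 159]
t=17: [120, 127, 120, 121, 122, 119, 127]
t=18: [167, 175, 171, 175, 174, 170, 174]
t=19: [97, 102, 95, 98, 98, 97, 104]
t=20: [150, 142, 146, 142, 143, 147, 144]
t=21: [141, 136, 143, 140, 140, 141, 135]
t=22: [152, 145, 149, 145, 146, 149, 147]
t=23: [137, 132, 139, 136, 137, 137, 132]
t=24: [158, 150, 155, 149, 151, 154, 152]
t=25: [129, 123, 132, 128, 130, 129, 123]
t=26: [170, 162, 167, 161, 163, 166, 164]
t=27: [112, 106, 114, 110, 112, 112, 106]
t=28: [157, 165, 160, 165, 163, 161, 163]
t=29: [112, 118, 111, 114, 113, 113, 118]
t=30: [172, 165, 170, 164, 166, 169, 166]
t=31: [108, 102, 110, 106, 108, 108, 102]
t=32: [151, 159, 154, 159, 157, 155, 157]
t=33: [121, 127, 119, 123, 122, 122, 127]
t=34: [167, 173, 169, 174, 173, 170, 173]
t=35: [99, 104, 98, 100, 99, 98, 104]
t=36: [152, 146, 149, 145, 145, 148, 146]
t=37: [136, 132, 138, 137, 137, 138, 132]
t=38: [158, 152, 154, 150, 150, 154, 152]
t=39: [127, 123, 129, 129, 129, 129, 123]
t=40: [171, 165, 166, 163, 163, 166, 165]
t=41: [108, 105, 111, 111, 111, 111, 105]
t=42: [154, 160, 159, 163, 163, 159, 160]
t=43: [119, 121, 115, 115, 115, 115, 121]
t=44: [175, 172, 171, 169, 169, 171, 172]
t=45: [99, 98, 101, 102, 102, 101, 98]
t=46: [144, 146, 147, 149, 149, 147, 146]
t=47: [138, 138, 136, 135, 135, 136, 138]
t=48: [150, 151, 152, 153, 153, 152, 151]
t=49: [131, 130, 129, 128, 128, 129, 130]
t=50: [161, 161, 163, 164, 164, 163, 161]
t=51: [116, 114, 113, 112, 112, 113, 114]
t=52: [168, 168, 166, 165, 165, 166, 168]
t=53: [106, 107, 108, 109, 109, 108, 107]
t=54: [156, 157, 158, 159, 159, 158, 157]
t=55: [122, 121, 120, 119, 119, 120, 121]
t=56: [174, 175, 175, 175, 175, 175, 175]
t=57: [95, 95, 95, 95, 95, 95, 95]
t=58: [140, 140, 140, 140, 140, 140, 140]
t=59: [147, 147, 147, 147, 147, 147, 147]
t=60: [137, 137, 137, 137, 137, 137, 137]
t=61: [151, 151, 151, 151, 151, 151, 151]
t=62: [131, 131, 131, 131, 131, 131, 131]
t=63: [160, 160, 160, 160, 160, 160, 160]
t=64: [118, 118, 118, 118, 118, 118, 118]
t=65: [174, 174, 174, 174, 174, 174, 174]
t=66: [97, 97, 97, 97, 97, 97, 97]
t=67: [143, 143, 143, 143, 143, 143, 143]
t=68: [143, 143, 143, 143, 143, 143, 143]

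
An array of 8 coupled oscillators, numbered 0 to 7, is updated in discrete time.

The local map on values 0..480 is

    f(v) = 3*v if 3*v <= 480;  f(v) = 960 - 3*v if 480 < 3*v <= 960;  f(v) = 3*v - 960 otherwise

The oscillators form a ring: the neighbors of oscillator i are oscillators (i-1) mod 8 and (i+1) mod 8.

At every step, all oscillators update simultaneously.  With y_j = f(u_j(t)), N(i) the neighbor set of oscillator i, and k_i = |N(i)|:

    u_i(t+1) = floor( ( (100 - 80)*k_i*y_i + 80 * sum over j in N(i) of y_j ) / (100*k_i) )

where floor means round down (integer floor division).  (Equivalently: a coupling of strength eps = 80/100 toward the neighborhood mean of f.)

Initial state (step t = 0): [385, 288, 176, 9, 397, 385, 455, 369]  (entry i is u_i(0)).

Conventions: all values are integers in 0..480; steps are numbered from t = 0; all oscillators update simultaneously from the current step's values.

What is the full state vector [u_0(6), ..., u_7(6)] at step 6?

Simulating step by step:
t=0: [385, 288, 176, 9, 397, 385, 455, 369]
t=1: [136, 270, 135, 270, 135, 293, 217, 269]
t=2: [202, 355, 201, 354, 173, 301, 155, 317]
t=3: [116, 305, 154, 339, 151, 373, 119, 329]
t=4: [98, 333, 133, 377, 177, 355, 145, 287]
t=5: [114, 285, 163, 365, 196, 366, 168, 311]
t=6: [121, 346, 190, 364, 183, 358, 157, 324]

Answer: [121, 346, 190, 364, 183, 358, 157, 324]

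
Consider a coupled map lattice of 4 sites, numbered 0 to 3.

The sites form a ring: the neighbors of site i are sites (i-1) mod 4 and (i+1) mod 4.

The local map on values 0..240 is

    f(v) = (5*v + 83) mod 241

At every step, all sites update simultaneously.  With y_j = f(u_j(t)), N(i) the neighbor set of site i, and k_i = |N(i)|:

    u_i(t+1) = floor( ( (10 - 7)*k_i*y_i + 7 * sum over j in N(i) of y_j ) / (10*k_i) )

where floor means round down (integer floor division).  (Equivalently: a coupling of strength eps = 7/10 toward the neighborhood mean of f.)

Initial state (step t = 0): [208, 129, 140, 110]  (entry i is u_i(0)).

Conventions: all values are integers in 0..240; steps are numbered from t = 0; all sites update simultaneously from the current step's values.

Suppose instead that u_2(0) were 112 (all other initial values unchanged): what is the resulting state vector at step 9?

Simulating step by step:
t=0: [208, 129, 112, 110]
t=1: [102, 113, 102, 157]
t=2: [142, 127, 142, 121]
t=3: [175, 119, 175, 110]
t=4: [191, 223, 191, 209]
t=5: [161, 122, 161, 101]
t=6: [160, 178, 160, 147]
t=7: [84, 114, 84, 140]
t=8: [87, 66, 87, 32]
t=9: [71, 76, 71, 25]

Answer: [71, 76, 71, 25]
Key observation: This trace re-runs the system from the modified initial state.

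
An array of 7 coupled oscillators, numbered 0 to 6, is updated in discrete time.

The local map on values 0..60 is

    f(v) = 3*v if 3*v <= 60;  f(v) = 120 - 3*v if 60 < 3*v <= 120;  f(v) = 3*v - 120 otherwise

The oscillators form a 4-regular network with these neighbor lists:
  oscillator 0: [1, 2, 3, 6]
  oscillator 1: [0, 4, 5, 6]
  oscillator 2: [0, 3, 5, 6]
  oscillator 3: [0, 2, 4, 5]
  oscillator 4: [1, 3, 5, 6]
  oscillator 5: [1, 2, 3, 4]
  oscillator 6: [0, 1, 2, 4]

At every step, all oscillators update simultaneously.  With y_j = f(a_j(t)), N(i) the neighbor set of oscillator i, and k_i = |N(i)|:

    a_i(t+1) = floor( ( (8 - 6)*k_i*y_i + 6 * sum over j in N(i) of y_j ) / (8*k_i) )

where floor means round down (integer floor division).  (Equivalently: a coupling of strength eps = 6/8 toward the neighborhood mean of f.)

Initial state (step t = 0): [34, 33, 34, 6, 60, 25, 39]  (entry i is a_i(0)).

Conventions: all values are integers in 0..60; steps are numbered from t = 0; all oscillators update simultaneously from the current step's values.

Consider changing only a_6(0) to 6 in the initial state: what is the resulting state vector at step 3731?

Simulating step by step:
t=0: [34, 33, 34, 6, 60, 25, 6]
t=1: [18, 31, 23, 30, 34, 33, 26]
t=2: [41, 32, 40, 34, 27, 28, 38]
t=3: [9, 21, 11, 19, 25, 24, 13]
t=4: [41, 44, 40, 42, 48, 48, 40]
t=5: [4, 12, 6, 11, 13, 13, 7]
t=6: [23, 29, 24, 28, 33, 33, 24]
t=7: [43, 34, 41, 35, 31, 31, 40]
t=8: [9, 16, 10, 16, 18, 18, 10]
t=9: [36, 42, 37, 42, 47, 47, 37]
t=10: [8, 13, 11, 13, 13, 13, 11]
t=11: [33, 35, 33, 35, 37, 37, 33]
t=12: [18, 15, 17, 15, 13, 13, 17]
t=13: [49, 45, 48, 45, 43, 43, 48]
t=14: [21, 16, 20, 16, 14, 14, 20]
t=15: [54, 49, 53, 49, 47, 47, 53]
t=16: [35, 29, 33, 29, 26, 26, 33]
t=17: [24, 30, 26, 30, 34, 34, 26]
t=18: [39, 31, 36, 31, 27, 27, 36]
t=19: [15, 24, 18, 24, 29, 29, 18]
t=20: [49, 42, 47, 42, 42, 42, 47]
t=21: [16, 12, 16, 12, 8, 8, 16]
t=22: [43, 36, 41, 36, 33, 33, 41]
t=23: [7, 13, 9, 13, 14, 14, 9]
t=24: [30, 34, 30, 34, 38, 38, 30]
t=25: [25, 18, 23, 18, 15, 15, 23]
t=26: [50, 48, 49, 48, 49, 49, 49]
t=27: [26, 26, 27, 26, 25, 25, 27]
t=28: [40, 42, 41, 42, 42, 42, 41]
t=29: [3, 4, 3, 4, 5, 5, 3]
t=30: [10, 12, 10, 12, 12, 12, 10]
t=31: [32, 33, 32, 33, 34, 34, 32]
t=32: [22, 21, 22, 21, 20, 20, 22]
t=33: [55, 57, 55, 57, 57, 57, 55]
t=34: [47, 48, 47, 48, 49, 49, 47]
t=35: [22, 24, 22, 24, 24, 24, 22]
t=36: [51, 50, 51, 50, 49, 49, 51]
t=37: [31, 30, 31, 30, 29, 29, 31]
t=38: [28, 30, 28, 30, 30, 30, 28]
t=39: [33, 32, 33, 32, 31, 31, 33]
t=40: [22, 24, 22, 24, 24, 24, 22]

Answer: [51, 50, 51, 50, 49, 49, 51]
Key observation: The state at step 35, [22, 24, 22, 24, 24, 24, 22], reappears at step 40: the system is in a cycle of period 5 from step 35 on.  Therefore the state at step 3731 equals the state at step 35 + ((3731 - 35) mod 5) = 36, which is [51, 50, 51, 50, 49, 49, 51].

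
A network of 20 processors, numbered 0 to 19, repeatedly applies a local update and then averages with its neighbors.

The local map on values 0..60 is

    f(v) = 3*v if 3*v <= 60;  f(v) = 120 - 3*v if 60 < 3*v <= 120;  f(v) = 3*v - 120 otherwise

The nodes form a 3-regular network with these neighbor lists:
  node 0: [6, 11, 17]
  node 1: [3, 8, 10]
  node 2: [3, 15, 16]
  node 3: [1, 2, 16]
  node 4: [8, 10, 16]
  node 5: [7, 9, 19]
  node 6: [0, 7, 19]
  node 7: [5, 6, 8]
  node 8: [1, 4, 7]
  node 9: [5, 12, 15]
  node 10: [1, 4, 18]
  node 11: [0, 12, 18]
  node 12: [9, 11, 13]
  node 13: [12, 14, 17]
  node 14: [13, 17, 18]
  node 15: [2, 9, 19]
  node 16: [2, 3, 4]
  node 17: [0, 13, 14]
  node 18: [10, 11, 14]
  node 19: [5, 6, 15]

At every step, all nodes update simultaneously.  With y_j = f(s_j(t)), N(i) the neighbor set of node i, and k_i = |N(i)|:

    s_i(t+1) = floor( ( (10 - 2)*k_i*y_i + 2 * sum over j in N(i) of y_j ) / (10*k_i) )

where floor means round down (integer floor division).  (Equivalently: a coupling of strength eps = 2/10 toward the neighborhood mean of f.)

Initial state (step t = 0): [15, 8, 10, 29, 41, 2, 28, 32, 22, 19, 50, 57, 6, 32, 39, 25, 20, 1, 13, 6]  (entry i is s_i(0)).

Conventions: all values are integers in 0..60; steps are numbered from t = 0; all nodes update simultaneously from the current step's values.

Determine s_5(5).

Simulating step by step:
t=0: [15, 8, 10, 29, 41, 2, 28, 32, 22, 19, 50, 57, 6, 32, 39, 25, 20, 1, 13, 6]
t=1: [42, 27, 33, 34, 12, 11, 34, 25, 46, 50, 28, 47, 23, 20, 6, 43, 52, 7, 36, 20]
t=2: [8, 36, 21, 20, 34, 35, 21, 40, 22, 30, 34, 21, 48, 54, 20, 14, 33, 22, 14, 52]
t=3: [30, 18, 53, 54, 20, 16, 49, 8, 45, 29, 19, 51, 27, 42, 57, 41, 25, 51, 42, 36]
t=4: [30, 50, 37, 42, 55, 43, 26, 25, 21, 32, 53, 31, 36, 13, 43, 8, 45, 32, 14, 14]
t=5: [30, 30, 10, 8, 43, 14, 41, 43, 53, 22, 39, 27, 15, 34, 14, 24, 16, 24, 38, 38]

Answer: s_5(5) = 14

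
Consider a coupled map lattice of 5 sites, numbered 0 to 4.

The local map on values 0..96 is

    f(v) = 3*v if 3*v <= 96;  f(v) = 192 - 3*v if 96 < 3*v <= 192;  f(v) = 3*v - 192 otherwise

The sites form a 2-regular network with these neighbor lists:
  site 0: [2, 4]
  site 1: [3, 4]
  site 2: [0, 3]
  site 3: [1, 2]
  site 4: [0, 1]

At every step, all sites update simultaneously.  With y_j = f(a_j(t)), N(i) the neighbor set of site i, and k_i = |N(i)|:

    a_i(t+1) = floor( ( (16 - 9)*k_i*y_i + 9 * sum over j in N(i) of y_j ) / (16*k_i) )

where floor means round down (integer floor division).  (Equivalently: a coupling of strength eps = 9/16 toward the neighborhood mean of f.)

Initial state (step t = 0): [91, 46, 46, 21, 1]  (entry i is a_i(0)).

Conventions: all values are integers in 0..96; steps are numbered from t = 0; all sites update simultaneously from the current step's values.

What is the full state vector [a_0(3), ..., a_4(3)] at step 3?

Simulating step by step:
t=0: [91, 46, 46, 21, 1]
t=1: [51, 42, 64, 57, 39]
t=2: [38, 55, 16, 27, 62]
t=3: [49, 36, 65, 56, 32]

Answer: [49, 36, 65, 56, 32]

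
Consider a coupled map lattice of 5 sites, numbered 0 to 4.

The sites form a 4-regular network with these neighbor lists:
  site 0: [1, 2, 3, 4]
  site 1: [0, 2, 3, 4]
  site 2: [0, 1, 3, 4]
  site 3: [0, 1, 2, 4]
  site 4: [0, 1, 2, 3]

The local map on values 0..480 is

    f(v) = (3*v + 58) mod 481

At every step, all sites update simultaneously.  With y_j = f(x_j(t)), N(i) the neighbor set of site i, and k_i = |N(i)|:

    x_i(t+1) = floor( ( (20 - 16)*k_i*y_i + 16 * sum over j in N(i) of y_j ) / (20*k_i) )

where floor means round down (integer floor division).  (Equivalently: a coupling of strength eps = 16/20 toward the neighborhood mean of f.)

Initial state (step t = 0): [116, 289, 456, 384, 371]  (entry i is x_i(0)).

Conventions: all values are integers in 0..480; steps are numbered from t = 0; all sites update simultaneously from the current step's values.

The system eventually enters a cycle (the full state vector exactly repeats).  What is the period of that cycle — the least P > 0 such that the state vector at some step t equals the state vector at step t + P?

Simulating step by step:
t=0: [116, 289, 456, 384, 371]
t=1: [354, 354, 354, 354, 354]
t=2: [158, 158, 158, 158, 158]
t=3: [51, 51, 51, 51, 51]
t=4: [211, 211, 211, 211, 211]
t=5: [210, 210, 210, 210, 210]
t=6: [207, 207, 207, 207, 207]
t=7: [198, 198, 198, 198, 198]
t=8: [171, 171, 171, 171, 171]
t=9: [90, 90, 90, 90, 90]
t=10: [328, 328, 328, 328, 328]
t=11: [80, 80, 80, 80, 80]
t=12: [298, 298, 298, 298, 298]
t=13: [471, 471, 471, 471, 471]
t=14: [28, 28, 28, 28, 28]
t=15: [142, 142, 142, 142, 142]
t=16: [3, 3, 3, 3, 3]
t=17: [67, 67, 67, 67, 67]
t=18: [259, 259, 259, 259, 259]
t=19: [354, 354, 354, 354, 354]

Answer: 18
Key observation: The state at step 1, [354, 354, 354, 354, 354], reappears at step 19 — and no state repeats earlier — so the cycle the system enters has period 18.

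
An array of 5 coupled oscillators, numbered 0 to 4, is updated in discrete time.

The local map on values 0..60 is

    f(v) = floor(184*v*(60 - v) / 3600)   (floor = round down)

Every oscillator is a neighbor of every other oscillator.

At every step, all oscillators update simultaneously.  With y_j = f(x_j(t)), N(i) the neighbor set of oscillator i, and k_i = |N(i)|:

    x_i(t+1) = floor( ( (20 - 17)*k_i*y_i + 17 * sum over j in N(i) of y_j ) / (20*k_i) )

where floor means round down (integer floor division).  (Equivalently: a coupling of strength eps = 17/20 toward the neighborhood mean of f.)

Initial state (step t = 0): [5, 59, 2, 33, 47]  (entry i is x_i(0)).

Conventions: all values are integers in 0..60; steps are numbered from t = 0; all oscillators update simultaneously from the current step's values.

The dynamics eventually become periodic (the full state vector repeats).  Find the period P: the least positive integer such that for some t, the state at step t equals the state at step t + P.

Answer: 2
Key observation: The state at step 3, [41, 41, 41, 41, 41], reappears at step 5 — and no state repeats earlier — so the cycle the system enters has period 2.

Derivation:
t=0: [5, 59, 2, 33, 47]
t=1: [19, 20, 20, 18, 18]
t=2: [39, 38, 38, 39, 39]
t=3: [41, 41, 41, 41, 41]
t=4: [39, 39, 39, 39, 39]
t=5: [41, 41, 41, 41, 41]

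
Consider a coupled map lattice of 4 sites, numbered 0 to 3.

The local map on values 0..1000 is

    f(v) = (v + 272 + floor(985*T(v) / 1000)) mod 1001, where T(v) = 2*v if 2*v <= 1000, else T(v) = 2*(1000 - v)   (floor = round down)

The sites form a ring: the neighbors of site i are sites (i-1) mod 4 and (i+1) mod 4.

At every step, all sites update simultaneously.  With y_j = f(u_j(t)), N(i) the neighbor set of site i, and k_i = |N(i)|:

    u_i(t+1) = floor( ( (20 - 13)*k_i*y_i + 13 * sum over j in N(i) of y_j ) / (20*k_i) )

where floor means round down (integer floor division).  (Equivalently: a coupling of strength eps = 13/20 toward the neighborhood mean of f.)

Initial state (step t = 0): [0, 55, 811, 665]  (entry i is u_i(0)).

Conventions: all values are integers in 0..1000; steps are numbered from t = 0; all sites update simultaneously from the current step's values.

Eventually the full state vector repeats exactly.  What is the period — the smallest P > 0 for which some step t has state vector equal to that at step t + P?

Answer: 2
Key observation: The state at step 74, [626, 626, 626, 626], reappears at step 76 — and no state repeats earlier — so the cycle the system enters has period 2.

Derivation:
t=0: [0, 55, 811, 665]
t=1: [429, 388, 493, 444]
t=2: [519, 564, 586, 622]
t=3: [690, 700, 667, 680]
t=4: [571, 575, 579, 581]
t=5: [682, 683, 679, 680]
t=6: [579, 579, 580, 580]
t=7: [678, 678, 678, 678]
t=8: [583, 583, 583, 583]
t=9: [675, 675, 675, 675]
t=10: [586, 586, 586, 586]
t=11: [672, 672, 672, 672]
t=12: [589, 589, 589, 589]
t=13: [669, 669, 669, 669]
t=14: [592, 592, 592, 592]
t=15: [666, 666, 666, 666]
t=16: [594, 594, 594, 594]
t=17: [664, 664, 664, 664]
t=18: [596, 596, 596, 596]
t=19: [662, 662, 662, 662]
t=20: [598, 598, 598, 598]
t=21: [660, 660, 660, 660]
t=22: [600, 600, 600, 600]
t=23: [659, 659, 659, 659]
t=24: [601, 601, 601, 601]
t=25: [658, 658, 658, 658]
t=26: [602, 602, 602, 602]
t=27: [657, 657, 657, 657]
t=28: [603, 603, 603, 603]
t=29: [656, 656, 656, 656]
t=30: [604, 604, 604, 604]
t=31: [655, 655, 655, 655]
t=32: [605, 605, 605, 605]
t=33: [654, 654, 654, 654]
t=34: [606, 606, 606, 606]
t=35: [653, 653, 653, 653]
t=36: [607, 607, 607, 607]
t=37: [652, 652, 652, 652]
t=38: [608, 608, 608, 608]
t=39: [651, 651, 651, 651]
t=40: [609, 609, 609, 609]
t=41: [650, 650, 650, 650]
t=42: [610, 610, 610, 610]
t=43: [649, 649, 649, 649]
t=44: [611, 611, 611, 611]
t=45: [648, 648, 648, 648]
t=46: [612, 612, 612, 612]
t=47: [647, 647, 647, 647]
t=48: [613, 613, 613, 613]
t=49: [646, 646, 646, 646]
t=50: [614, 614, 614, 614]
t=51: [645, 645, 645, 645]
t=52: [615, 615, 615, 615]
t=53: [644, 644, 644, 644]
t=54: [616, 616, 616, 616]
t=55: [643, 643, 643, 643]
t=56: [617, 617, 617, 617]
t=57: [642, 642, 642, 642]
t=58: [618, 618, 618, 618]
t=59: [641, 641, 641, 641]
t=60: [619, 619, 619, 619]
t=61: [640, 640, 640, 640]
t=62: [620, 620, 620, 620]
t=63: [639, 639, 639, 639]
t=64: [621, 621, 621, 621]
t=65: [638, 638, 638, 638]
t=66: [622, 622, 622, 622]
t=67: [637, 637, 637, 637]
t=68: [623, 623, 623, 623]
t=69: [636, 636, 636, 636]
t=70: [624, 624, 624, 624]
t=71: [635, 635, 635, 635]
t=72: [625, 625, 625, 625]
t=73: [634, 634, 634, 634]
t=74: [626, 626, 626, 626]
t=75: [633, 633, 633, 633]
t=76: [626, 626, 626, 626]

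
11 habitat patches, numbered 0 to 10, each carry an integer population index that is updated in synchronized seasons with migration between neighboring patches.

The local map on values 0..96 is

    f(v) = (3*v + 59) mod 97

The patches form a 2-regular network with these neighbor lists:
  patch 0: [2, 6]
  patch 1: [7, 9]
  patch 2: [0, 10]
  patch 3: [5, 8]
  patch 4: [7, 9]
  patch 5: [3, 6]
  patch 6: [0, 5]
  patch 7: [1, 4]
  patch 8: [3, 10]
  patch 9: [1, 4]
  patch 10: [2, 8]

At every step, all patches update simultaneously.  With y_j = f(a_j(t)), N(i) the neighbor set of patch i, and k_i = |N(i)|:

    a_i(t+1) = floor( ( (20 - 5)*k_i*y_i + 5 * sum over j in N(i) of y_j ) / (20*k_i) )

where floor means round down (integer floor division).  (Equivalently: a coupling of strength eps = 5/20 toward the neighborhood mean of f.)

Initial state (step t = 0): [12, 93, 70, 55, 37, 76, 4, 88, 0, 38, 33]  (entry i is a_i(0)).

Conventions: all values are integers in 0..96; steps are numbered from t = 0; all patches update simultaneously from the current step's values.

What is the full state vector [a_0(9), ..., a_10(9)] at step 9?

Simulating step by step:
t=0: [12, 93, 70, 55, 37, 76, 4, 88, 0, 38, 33]
t=1: [89, 48, 75, 41, 68, 82, 76, 39, 55, 72, 62]
t=2: [49, 26, 78, 69, 71, 32, 75, 69, 39, 70, 53]
t=3: [20, 48, 6, 71, 76, 63, 76, 68, 71, 71, 28]
t=4: [37, 25, 66, 75, 88, 61, 79, 64, 74, 71, 53]
t=5: [63, 44, 59, 84, 40, 47, 18, 51, 79, 67, 36]
t=6: [47, 81, 47, 16, 72, 9, 19, 35, 15, 71, 58]
t=7: [7, 26, 10, 19, 78, 68, 25, 61, 11, 70, 30]
t=8: [75, 45, 83, 34, 16, 58, 46, 41, 77, 61, 61]
t=9: [70, 16, 30, 64, 24, 37, 18, 65, 86, 37, 50]

Answer: [70, 16, 30, 64, 24, 37, 18, 65, 86, 37, 50]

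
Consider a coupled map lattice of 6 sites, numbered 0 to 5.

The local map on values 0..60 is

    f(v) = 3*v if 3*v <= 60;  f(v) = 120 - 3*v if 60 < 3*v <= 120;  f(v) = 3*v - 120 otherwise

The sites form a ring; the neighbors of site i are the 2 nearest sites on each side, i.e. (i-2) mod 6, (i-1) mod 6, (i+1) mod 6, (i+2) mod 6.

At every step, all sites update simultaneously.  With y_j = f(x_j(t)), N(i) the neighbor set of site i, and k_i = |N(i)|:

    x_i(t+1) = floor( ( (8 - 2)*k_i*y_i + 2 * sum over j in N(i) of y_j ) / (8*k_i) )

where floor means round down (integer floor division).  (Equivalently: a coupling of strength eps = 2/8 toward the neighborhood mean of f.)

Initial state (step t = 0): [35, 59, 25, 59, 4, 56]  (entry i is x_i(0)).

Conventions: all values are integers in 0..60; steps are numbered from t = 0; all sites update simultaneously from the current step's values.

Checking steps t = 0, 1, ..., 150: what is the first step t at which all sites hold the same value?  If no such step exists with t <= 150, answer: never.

Answer: never
Key observation: The state at step 35 reappears at step 44 — the system is in a cycle of period 9 from step 35 on.  No step 0..44 is synchronized, and the cycle repeats forever, so no step up to 150 (or ever) has all sites equal.

Derivation:
t=0: [35, 59, 25, 59, 4, 56]  (not all equal)
t=1: [21, 53, 42, 52, 19, 44]  (not all equal)
t=2: [49, 36, 16, 34, 49, 20]  (not all equal)
t=3: [29, 18, 41, 22, 29, 50]  (not all equal)
t=4: [32, 48, 13, 48, 32, 33]  (not all equal)
t=5: [24, 24, 35, 24, 24, 21]  (not all equal)
t=6: [46, 46, 23, 46, 46, 54]  (not all equal)
t=7: [21, 21, 42, 21, 21, 36]  (not all equal)
t=8: [51, 51, 18, 51, 51, 23]  (not all equal)
t=9: [35, 35, 48, 35, 35, 46]  (not all equal)
t=10: [15, 15, 21, 15, 15, 17]  (not all equal)
t=11: [46, 46, 54, 46, 46, 49]  (not all equal)
t=12: [20, 20, 36, 20, 20, 24]  (not all equal)
t=13: [56, 56, 24, 56, 56, 51]  (not all equal)
t=14: [47, 47, 48, 47, 47, 36]  (not all equal)
t=15: [20, 20, 23, 20, 20, 14]  (not all equal)
t=16: [58, 58, 53, 58, 58, 46]  (not all equal)
t=17: [50, 50, 42, 50, 50, 27]  (not all equal)
t=18: [29, 29, 12, 29, 29, 36]  (not all equal)
t=19: [31, 31, 35, 31, 31, 17]  (not all equal)
t=20: [27, 27, 18, 27, 27, 45]  (not all equal)
t=21: [38, 38, 50, 38, 38, 21]  (not all equal)
t=22: [10, 10, 24, 10, 10, 44]  (not all equal)
t=23: [30, 30, 43, 30, 30, 16]  (not all equal)
t=24: [29, 29, 14, 29, 29, 43]  (not all equal)
t=25: [32, 32, 39, 32, 32, 15]  (not all equal)
t=26: [24, 24, 8, 24, 24, 39]  (not all equal)
t=27: [43, 43, 30, 43, 43, 14]  (not all equal)
t=28: [12, 12, 24, 12, 12, 33]  (not all equal)
t=29: [35, 35, 45, 35, 35, 24]  (not all equal)
t=30: [17, 17, 15, 17, 17, 39]  (not all equal)
t=31: [47, 47, 46, 47, 47, 15]  (not all equal)
t=32: [22, 22, 18, 22, 22, 39]  (not all equal)
t=33: [50, 50, 54, 50, 50, 15]  (not all equal)
t=34: [31, 31, 39, 31, 31, 41]  (not all equal)
t=35: [24, 24, 9, 24, 24, 9]  (not all equal)
t=36: [45, 45, 32, 45, 45, 32]  (not all equal)
t=37: [16, 16, 21, 16, 16, 21]  (not all equal)
t=38: [49, 49, 54, 49, 49, 54]  (not all equal)
t=39: [28, 28, 38, 28, 28, 38]  (not all equal)
t=40: [32, 32, 13, 32, 32, 13]  (not all equal)
t=41: [25, 25, 35, 25, 25, 35]  (not all equal)
t=42: [41, 41, 22, 41, 41, 22]  (not all equal)
t=43: [9, 9, 41, 9, 9, 41]  (not all equal)
t=44: [24, 24, 9, 24, 24, 9]  (not all equal)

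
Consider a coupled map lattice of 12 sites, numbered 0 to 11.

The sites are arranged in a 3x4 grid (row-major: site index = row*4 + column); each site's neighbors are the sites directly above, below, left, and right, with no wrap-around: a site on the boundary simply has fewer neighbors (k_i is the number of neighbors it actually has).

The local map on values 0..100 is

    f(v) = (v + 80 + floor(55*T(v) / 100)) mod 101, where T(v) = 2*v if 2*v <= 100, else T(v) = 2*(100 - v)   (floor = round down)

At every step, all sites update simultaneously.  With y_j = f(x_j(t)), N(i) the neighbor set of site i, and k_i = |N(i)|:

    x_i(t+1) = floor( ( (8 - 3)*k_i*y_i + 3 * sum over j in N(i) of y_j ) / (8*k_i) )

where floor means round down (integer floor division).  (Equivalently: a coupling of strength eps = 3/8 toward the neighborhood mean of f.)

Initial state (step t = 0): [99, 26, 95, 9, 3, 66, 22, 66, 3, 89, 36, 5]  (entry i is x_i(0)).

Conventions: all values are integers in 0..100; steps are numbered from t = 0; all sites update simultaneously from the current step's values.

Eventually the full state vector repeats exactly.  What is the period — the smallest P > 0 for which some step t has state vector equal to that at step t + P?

Answer: 2
Key observation: The state at step 3, [80, 80, 80, 81, 80, 80, 81, 81, 80, 80, 80, 81], reappears at step 5 — and no state repeats earlier — so the cycle the system enters has period 2.

Derivation:
t=0: [99, 26, 95, 9, 3, 66, 22, 66, 3, 89, 36, 5]
t=1: [71, 50, 68, 91, 84, 72, 43, 77, 84, 77, 58, 81]
t=2: [81, 83, 80, 79, 80, 80, 73, 79, 80, 81, 80, 80]
t=3: [80, 80, 80, 81, 80, 80, 81, 81, 80, 80, 80, 81]
t=4: [81, 81, 80, 80, 81, 80, 80, 80, 81, 81, 80, 80]
t=5: [80, 80, 80, 81, 80, 80, 81, 81, 80, 80, 80, 81]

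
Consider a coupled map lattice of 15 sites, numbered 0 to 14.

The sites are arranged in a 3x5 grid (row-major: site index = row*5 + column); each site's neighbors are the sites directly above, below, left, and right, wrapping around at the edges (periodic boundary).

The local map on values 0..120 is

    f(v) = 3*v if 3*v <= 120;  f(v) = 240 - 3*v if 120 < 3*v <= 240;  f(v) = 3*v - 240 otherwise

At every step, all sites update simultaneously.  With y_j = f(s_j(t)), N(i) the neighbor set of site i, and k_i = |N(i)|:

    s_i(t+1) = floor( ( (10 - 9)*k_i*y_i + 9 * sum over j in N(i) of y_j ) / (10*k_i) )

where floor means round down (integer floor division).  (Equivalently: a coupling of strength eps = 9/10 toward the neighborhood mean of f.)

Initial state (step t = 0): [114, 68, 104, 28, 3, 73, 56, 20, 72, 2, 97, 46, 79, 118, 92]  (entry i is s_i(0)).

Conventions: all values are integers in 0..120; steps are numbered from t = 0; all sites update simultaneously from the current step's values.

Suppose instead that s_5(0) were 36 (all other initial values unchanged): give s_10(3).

Simulating step by step:
t=0: [114, 68, 104, 28, 3, 36, 56, 20, 72, 2, 97, 46, 79, 118, 92]
t=1: [56, 81, 48, 57, 52, 62, 76, 44, 61, 40, 83, 46, 78, 44, 44]
t=2: [40, 63, 51, 84, 91, 53, 61, 49, 96, 80, 76, 16, 93, 64, 83]
t=3: [51, 75, 52, 49, 35, 50, 67, 61, 39, 38, 59, 40, 66, 29, 21]

Answer: s_10(3) = 59
Key observation: This trace re-runs the system from the modified initial state.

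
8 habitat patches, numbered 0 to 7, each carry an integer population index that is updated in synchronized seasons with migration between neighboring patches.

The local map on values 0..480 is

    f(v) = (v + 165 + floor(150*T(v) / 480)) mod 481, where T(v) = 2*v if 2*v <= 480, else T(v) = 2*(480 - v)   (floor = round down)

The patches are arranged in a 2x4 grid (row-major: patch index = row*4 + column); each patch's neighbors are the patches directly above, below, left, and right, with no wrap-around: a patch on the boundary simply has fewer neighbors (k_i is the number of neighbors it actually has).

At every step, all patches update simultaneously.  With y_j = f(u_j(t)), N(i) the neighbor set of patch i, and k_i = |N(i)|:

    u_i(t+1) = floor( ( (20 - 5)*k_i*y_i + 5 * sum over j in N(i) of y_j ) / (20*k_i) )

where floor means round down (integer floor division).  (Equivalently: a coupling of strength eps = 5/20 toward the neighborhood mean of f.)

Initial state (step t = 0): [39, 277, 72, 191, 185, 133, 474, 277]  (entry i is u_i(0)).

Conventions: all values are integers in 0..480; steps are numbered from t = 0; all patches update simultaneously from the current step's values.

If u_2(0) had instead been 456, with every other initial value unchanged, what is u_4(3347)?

Answer: u_4(3347) = 399
Key observation: The state at step 18, [174, 404, 380, 359, 133, 185, 381, 367], reappears at step 20: the system is in a cycle of period 2 from step 18 on.  Therefore the state at step 3347 equals the state at step 18 + ((3347 - 18) mod 2) = 19, which is [399, 187, 126, 119, 399, 402, 153, 121].

Derivation:
t=0: [39, 277, 456, 191, 185, 133, 474, 277]
t=1: [240, 128, 176, 386, 424, 345, 172, 144]
t=2: [120, 332, 417, 202, 130, 164, 413, 370]
t=3: [330, 158, 126, 41, 380, 375, 161, 110]
t=4: [148, 365, 366, 262, 123, 174, 389, 339]
t=5: [364, 171, 118, 90, 379, 386, 153, 109]
t=6: [161, 381, 364, 320, 125, 177, 378, 347]
t=7: [381, 177, 119, 107, 385, 390, 150, 114]
t=8: [167, 390, 368, 342, 128, 179, 375, 355]
t=9: [389, 181, 122, 113, 391, 393, 150, 117]
t=10: [170, 396, 373, 350, 130, 181, 376, 360]
t=11: [394, 184, 123, 116, 394, 397, 152, 119]
t=12: [172, 400, 375, 355, 131, 182, 380, 364]
t=13: [396, 186, 124, 118, 395, 398, 153, 120]
t=14: [173, 402, 377, 357, 132, 184, 381, 366]
t=15: [398, 186, 125, 118, 398, 401, 153, 121]
t=16: [174, 403, 379, 358, 133, 184, 381, 366]
t=17: [399, 187, 126, 119, 399, 401, 153, 121]
t=18: [174, 404, 380, 359, 133, 185, 381, 367]
t=19: [399, 187, 126, 119, 399, 402, 153, 121]
t=20: [174, 404, 380, 359, 133, 185, 381, 367]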